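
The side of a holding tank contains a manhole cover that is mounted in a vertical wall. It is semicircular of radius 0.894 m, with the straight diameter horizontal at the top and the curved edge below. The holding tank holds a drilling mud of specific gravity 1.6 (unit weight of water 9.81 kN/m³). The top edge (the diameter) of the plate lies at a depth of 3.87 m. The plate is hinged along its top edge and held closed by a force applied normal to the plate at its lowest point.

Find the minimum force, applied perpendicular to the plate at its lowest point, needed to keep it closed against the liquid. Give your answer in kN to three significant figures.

γ = 1.6 × 9.81 = 15.696 kN/m³.
The centroid of a semicircle lies 4r/(3π) = 0.379425 m from the diameter, here below the top edge, so the centroid depth is h_c = 3.87 + 0.379425 = 4.24943 m.
A = πr²/2 = π × 0.894²/2 = 1.25544 m².
Resultant F = γ·h_c·A = 15.696 × 4.24943 × 1.25544 = 83.7367 kN.
I_c = (π/8 − 8/(9π))·r⁴ = 0.109757 × 0.894⁴ = 0.0701104 m⁴.
Centre of pressure: y_p = y_c + I_c/(y_c·A) = 4.24943 + 0.0701104/(4.24943 × 1.25544) = 4.24943 + 0.0131418 = 4.26257 m along the plane.
The resultant acts 0.379425 + 0.0131418 = 0.392567 m (along the plate) below the hinge at the top edge, so the moment about the hinge is M = F × 0.392567 = 83.7367 × 0.392567 = 32.8723 kN·m.
A normal force at the bottom, 0.894 m from the hinge, must supply this moment: P = 32.8723/0.894 = 36.7699 kN.

P ≈ 36.8 kN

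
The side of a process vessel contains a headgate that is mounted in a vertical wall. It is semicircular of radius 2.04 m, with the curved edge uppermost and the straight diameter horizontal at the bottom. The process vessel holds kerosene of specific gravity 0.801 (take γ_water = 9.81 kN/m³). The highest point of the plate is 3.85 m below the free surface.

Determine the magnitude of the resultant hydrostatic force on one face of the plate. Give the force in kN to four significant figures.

F ≈ 258.1 kN

γ = 0.801 × 9.81 = 7.85781 kN/m³.
The centroid lies 4r/(3π) = 0.865803 m above the diameter, so r − 4r/(3π) = 2.04 − 0.865803 = 1.1742 m below the topmost point, so the centroid depth is h_c = 3.85 + 1.1742 = 5.0242 m.
A = πr²/2 = π × 2.04²/2 = 6.53703 m².
Resultant F = γ·h_c·A = 7.85781 × 5.0242 × 6.53703 = 258.077 kN.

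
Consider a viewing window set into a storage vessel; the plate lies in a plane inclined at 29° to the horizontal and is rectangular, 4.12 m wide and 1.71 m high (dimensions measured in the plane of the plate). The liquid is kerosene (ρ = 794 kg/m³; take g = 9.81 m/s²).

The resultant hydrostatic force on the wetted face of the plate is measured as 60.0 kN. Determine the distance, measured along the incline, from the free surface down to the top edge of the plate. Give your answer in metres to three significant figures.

γ = ρg = 794 × 9.81 / 1000 = 7.78914 kN/m³.
A = 4.12 × 1.71 = 7.0452 m².
From F = γ·h_c·A, the centroid depth is h_c = 60.0/(7.78914 × 7.0452) = 1.09337 m.
Let θ = 29° be the plate's angle to the horizontal; measure y along the incline from where the plane meets the free surface. Vertical depth h = y·sinθ with sinθ = 0.484810.
Along the incline, y_c = h_c/sinθ = 1.09337/0.484810 = 2.25525 m.
The centroid lies 1.71/2 = 0.855 m below the top edge, so the top edge sits at y_top = 2.25525 − 0.855 = 1.40025 m along the incline.

y_top ≈ 1.40 m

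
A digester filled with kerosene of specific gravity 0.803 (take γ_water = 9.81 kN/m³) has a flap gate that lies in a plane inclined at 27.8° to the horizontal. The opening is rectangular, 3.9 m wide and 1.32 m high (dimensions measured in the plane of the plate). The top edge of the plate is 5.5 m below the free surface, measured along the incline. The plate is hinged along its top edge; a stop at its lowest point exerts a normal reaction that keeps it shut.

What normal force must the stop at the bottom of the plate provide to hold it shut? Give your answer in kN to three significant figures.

γ = 0.803 × 9.81 = 7.87743 kN/m³.
Let θ = 27.8° be the plate's angle to the horizontal; measure y along the incline from where the plane meets the free surface. Vertical depth h = y·sinθ with sinθ = 0.466387.
The centroid lies 1.32/2 = 0.66 m below the top edge, so y_c = 5.5 + 0.66 = 6.16 m and h_c = 6.16 × 0.466387 = 2.87294 m.
A = 3.9 × 1.32 = 5.148 m².
Resultant F = γ·h_c·A = 7.87743 × 2.87294 × 5.148 = 116.506 kN.
I_c = b·h³/12 = 3.9 × 1.32³/12 = 0.74749 m⁴.
Centre of pressure: y_p = y_c + I_c/(y_c·A) = 6.16 + 0.74749/(6.16 × 5.148) = 6.16 + 0.0235714 = 6.18357 m along the plane.
The resultant acts 0.66 + 0.0235714 = 0.683571 m (along the plate) below the hinge at the top edge, so the moment about the hinge is M = F × 0.683571 = 116.506 × 0.683571 = 79.6401 kN·m.
A normal force at the bottom, 1.32 m from the hinge, must supply this moment: P = 79.6401/1.32 = 60.3334 kN.

P ≈ 60.3 kN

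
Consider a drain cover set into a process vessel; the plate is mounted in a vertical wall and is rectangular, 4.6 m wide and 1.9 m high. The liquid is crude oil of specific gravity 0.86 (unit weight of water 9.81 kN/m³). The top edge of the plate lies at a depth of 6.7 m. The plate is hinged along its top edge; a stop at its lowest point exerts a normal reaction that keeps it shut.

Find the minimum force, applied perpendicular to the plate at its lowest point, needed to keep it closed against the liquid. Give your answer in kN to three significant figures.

P ≈ 294 kN

γ = 0.86 × 9.81 = 8.4366 kN/m³.
The centroid lies 1.9/2 = 0.95 m below the top edge, so the centroid depth is h_c = 6.7 + 0.95 = 7.65 m.
A = 4.6 × 1.9 = 8.74 m².
Resultant F = γ·h_c·A = 8.4366 × 7.65 × 8.74 = 564.08 kN.
I_c = b·h³/12 = 4.6 × 1.9³/12 = 2.62928 m⁴.
Centre of pressure: y_p = y_c + I_c/(y_c·A) = 7.65 + 2.62928/(7.65 × 8.74) = 7.65 + 0.0393246 = 7.68932 m along the plane.
The resultant acts 0.95 + 0.0393246 = 0.989325 m (along the plate) below the hinge at the top edge, so the moment about the hinge is M = F × 0.989325 = 564.08 × 0.989325 = 558.058 kN·m.
A normal force at the bottom, 1.9 m from the hinge, must supply this moment: P = 558.058/1.9 = 293.715 kN.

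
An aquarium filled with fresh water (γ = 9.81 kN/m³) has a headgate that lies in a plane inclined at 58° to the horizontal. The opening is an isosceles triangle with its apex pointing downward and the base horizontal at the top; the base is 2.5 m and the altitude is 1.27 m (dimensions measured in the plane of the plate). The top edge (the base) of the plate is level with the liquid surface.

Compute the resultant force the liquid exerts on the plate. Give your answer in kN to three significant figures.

F ≈ 5.59 kN

γ = 9.81 kN/m³.
Let θ = 58° be the plate's angle to the horizontal; measure y along the incline from where the plane meets the free surface. Vertical depth h = y·sinθ with sinθ = 0.848048.
With the apex down, the centroid sits h/3 = 1.27/3 = 0.423333 m below the base (the top edge), so y_c = 0.423333 m and h_c = 0.423333 × 0.848048 = 0.359007 m.
A = ½ × 2.5 × 1.27 = 1.5875 m².
Resultant F = γ·h_c·A = 9.81 × 0.359007 × 1.5875 = 5.59095 kN.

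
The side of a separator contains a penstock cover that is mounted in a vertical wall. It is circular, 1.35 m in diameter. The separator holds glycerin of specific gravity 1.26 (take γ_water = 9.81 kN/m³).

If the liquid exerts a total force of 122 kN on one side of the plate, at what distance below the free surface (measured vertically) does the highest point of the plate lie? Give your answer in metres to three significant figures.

γ = 1.26 × 9.81 = 12.3606 kN/m³.
A = π(0.675)² = 1.43139 m².
From F = γ·h_c·A, the centroid depth is h_c = 122/(12.3606 × 1.43139) = 6.89545 m.
The centroid is at the centre, 0.675 m below the top of the plate, so the highest point sits at h_top = 6.89545 − 0.675 = 6.22045 m below the surface.

d_top ≈ 6.22 m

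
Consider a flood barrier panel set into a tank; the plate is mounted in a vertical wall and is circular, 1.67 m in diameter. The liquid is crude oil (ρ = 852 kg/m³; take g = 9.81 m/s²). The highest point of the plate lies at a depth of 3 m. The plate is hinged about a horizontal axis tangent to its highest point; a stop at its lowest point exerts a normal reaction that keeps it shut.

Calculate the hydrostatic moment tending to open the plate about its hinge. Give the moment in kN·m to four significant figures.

γ = ρg = 852 × 9.81 / 1000 = 8.35812 kN/m³.
The centroid is at the centre, 0.835 m below the top of the plate, so the centroid depth is h_c = 3 + 0.835 = 3.835 m.
A = π(0.835)² = 2.1904 m².
Resultant F = γ·h_c·A = 8.35812 × 3.835 × 2.1904 = 70.2097 kN.
I_c = πr⁴/4 = π × 0.835⁴/4 = 0.3818 m⁴.
Centre of pressure: y_p = y_c + I_c/(y_c·A) = 3.835 + 0.3818/(3.835 × 2.1904) = 3.835 + 0.0454514 = 3.88045 m along the plane.
The resultant acts 0.835 + 0.0454514 = 0.880451 m (along the plate) below the hinge at the top edge, so the moment about the hinge is M = F × 0.880451 = 70.2097 × 0.880451 = 61.8162 kN·m.

M ≈ 61.82 kN·m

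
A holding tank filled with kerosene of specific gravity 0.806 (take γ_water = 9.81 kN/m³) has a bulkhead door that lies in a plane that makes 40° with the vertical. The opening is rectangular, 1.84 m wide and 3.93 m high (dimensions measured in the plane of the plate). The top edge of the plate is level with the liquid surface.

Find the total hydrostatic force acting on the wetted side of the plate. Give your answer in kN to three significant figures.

F ≈ 86.1 kN

γ = 0.806 × 9.81 = 7.90686 kN/m³.
The plate makes 40° with the vertical, i.e. θ = 90° − 40° = 50° to the horizontal. Measuring y along the incline from the free-surface line, vertical depth h = y·sinθ with sinθ = 0.766044.
The centroid lies 3.93/2 = 1.965 m below the top edge, so y_c = 1.965 m and h_c = 1.965 × 0.766044 = 1.50528 m.
A = 1.84 × 3.93 = 7.2312 m².
Resultant F = γ·h_c·A = 7.90686 × 1.50528 × 7.2312 = 86.066 kN.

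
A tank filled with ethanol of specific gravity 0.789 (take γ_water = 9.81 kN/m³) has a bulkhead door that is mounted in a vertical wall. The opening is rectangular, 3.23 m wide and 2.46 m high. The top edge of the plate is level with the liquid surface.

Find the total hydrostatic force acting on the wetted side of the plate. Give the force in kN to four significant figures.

γ = 0.789 × 9.81 = 7.74009 kN/m³.
The centroid lies 2.46/2 = 1.23 m below the top edge, so the centroid depth is h_c = 1.23 m.
A = 3.23 × 2.46 = 7.9458 m².
Resultant F = γ·h_c·A = 7.74009 × 1.23 × 7.9458 = 75.6465 kN.

F ≈ 75.65 kN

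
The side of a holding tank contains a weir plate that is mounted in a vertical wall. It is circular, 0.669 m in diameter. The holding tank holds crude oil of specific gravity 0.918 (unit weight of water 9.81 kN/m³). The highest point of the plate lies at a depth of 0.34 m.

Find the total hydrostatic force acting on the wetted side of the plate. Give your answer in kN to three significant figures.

γ = 0.918 × 9.81 = 9.00558 kN/m³.
The centroid is at the centre, 0.3345 m below the top of the plate, so the centroid depth is h_c = 0.34 + 0.3345 = 0.6745 m.
A = π(0.3345)² = 0.351514 m².
Resultant F = γ·h_c·A = 9.00558 × 0.6745 × 0.351514 = 2.13519 kN.

F ≈ 2.14 kN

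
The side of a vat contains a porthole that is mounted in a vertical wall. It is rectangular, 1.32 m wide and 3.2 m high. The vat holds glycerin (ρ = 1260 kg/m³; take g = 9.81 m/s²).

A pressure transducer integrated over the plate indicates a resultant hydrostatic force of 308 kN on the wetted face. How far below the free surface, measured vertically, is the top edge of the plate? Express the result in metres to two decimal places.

γ = ρg = 1260 × 9.81 / 1000 = 12.3606 kN/m³.
A = 1.32 × 3.2 = 4.224 m².
From F = γ·h_c·A, the centroid depth is h_c = 308/(12.3606 × 4.224) = 5.89912 m.
The centroid lies 3.2/2 = 1.6 m below the top edge, so the top edge sits at h_top = 5.89912 − 1.6 = 4.29912 m below the surface.

d_top ≈ 4.30 m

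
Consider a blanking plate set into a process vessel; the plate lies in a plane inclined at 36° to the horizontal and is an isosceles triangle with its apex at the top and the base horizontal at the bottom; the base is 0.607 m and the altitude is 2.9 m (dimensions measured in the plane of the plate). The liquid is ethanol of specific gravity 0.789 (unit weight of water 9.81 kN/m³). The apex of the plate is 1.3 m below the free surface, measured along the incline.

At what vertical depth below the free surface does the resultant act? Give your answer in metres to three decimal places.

h_p = 1.985 m

γ = 0.789 × 9.81 = 7.74009 kN/m³.
Let θ = 36° be the plate's angle to the horizontal; measure y along the incline from where the plane meets the free surface. Vertical depth h = y·sinθ with sinθ = 0.587785.
With the apex up, the centroid sits 2h/3 = 2 × 2.9/3 = 1.93333 m below the apex, so y_c = 1.3 + 1.93333 = 3.23333 m and h_c = 3.23333 × 0.587785 = 1.9005 m.
A = ½ × 0.607 × 2.9 = 0.88015 m².
Resultant F = γ·h_c·A = 7.74009 × 1.9005 × 0.88015 = 12.947 kN.
I_c = b·h³/36 = 0.607 × 2.9³/36 = 0.411226 m⁴.
Centre of pressure: y_p = y_c + I_c/(y_c·A) = 3.23333 + 0.411226/(3.23333 × 0.88015) = 3.23333 + 0.144502 = 3.37783 m along the plane.
Vertically, h_p = y_p·sinθ = 3.37783 × 0.587785 = 1.98544 m.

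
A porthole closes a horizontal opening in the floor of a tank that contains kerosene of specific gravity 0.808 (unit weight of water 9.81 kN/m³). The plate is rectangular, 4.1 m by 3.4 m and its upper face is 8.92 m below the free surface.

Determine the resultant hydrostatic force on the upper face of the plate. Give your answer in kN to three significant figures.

γ = 0.808 × 9.81 = 7.92648 kN/m³.
The plate is horizontal, so pressure is uniform at p = γ·h = 7.92648 × 8.92 = 70.7042 kN/m².
A = 4.1 × 3.4 = 13.94 m².
F = p·A = 70.7042 × 13.94 = 985.617 kN.

F ≈ 986 kN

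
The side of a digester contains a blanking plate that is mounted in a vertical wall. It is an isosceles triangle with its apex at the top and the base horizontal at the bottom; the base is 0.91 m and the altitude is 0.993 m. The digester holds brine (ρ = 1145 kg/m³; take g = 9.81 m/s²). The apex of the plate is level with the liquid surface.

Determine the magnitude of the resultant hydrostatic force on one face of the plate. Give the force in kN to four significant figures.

γ = ρg = 1145 × 9.81 / 1000 = 11.23245 kN/m³.
With the apex up, the centroid sits 2h/3 = 2 × 0.993/3 = 0.662 m below the apex, so the centroid depth is h_c = 0.662 m.
A = ½ × 0.91 × 0.993 = 0.451815 m².
Resultant F = γ·h_c·A = 11.23245 × 0.662 × 0.451815 = 3.35964 kN.

F ≈ 3.360 kN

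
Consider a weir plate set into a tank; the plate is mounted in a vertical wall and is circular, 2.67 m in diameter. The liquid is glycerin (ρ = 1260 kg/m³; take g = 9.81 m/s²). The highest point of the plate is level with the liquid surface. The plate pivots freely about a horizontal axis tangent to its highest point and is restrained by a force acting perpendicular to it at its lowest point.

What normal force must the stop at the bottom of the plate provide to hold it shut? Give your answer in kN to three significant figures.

P ≈ 57.7 kN

γ = ρg = 1260 × 9.81 / 1000 = 12.3606 kN/m³.
The centroid is at the centre, 1.335 m below the top of the plate, so the centroid depth is h_c = 1.335 m.
A = π(1.335)² = 5.59902 m².
Resultant F = γ·h_c·A = 12.3606 × 1.335 × 5.59902 = 92.3917 kN.
I_c = πr⁴/4 = π × 1.335⁴/4 = 2.49468 m⁴.
Centre of pressure: y_p = y_c + I_c/(y_c·A) = 1.335 + 2.49468/(1.335 × 5.59902) = 1.335 + 0.33375 = 1.66875 m along the plane.
The resultant acts 1.335 + 0.33375 = 1.66875 m (along the plate) below the hinge at the top edge, so the moment about the hinge is M = F × 1.66875 = 92.3917 × 1.66875 = 154.179 kN·m.
A normal force at the bottom, 2.67 m from the hinge, must supply this moment: P = 154.179/2.67 = 57.7449 kN.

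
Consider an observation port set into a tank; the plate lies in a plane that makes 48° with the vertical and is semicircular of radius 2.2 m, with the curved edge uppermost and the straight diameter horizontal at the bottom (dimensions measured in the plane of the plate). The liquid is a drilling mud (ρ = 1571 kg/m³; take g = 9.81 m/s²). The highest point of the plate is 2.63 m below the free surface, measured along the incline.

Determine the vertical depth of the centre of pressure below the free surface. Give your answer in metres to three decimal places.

h_p = 2.665 m

γ = ρg = 1571 × 9.81 / 1000 = 15.41151 kN/m³.
The plate makes 48° with the vertical, i.e. θ = 90° − 48° = 42° to the horizontal. Measuring y along the incline from the free-surface line, vertical depth h = y·sinθ with sinθ = 0.669131.
The centroid lies 4r/(3π) = 0.933709 m above the diameter, so r − 4r/(3π) = 2.2 − 0.933709 = 1.26629 m below the topmost point, so y_c = 2.63 + 1.26629 = 3.89629 m and h_c = 3.89629 × 0.669131 = 2.60713 m.
A = πr²/2 = π × 2.2²/2 = 7.60265 m².
Resultant F = γ·h_c·A = 15.41151 × 2.60713 × 7.60265 = 305.473 kN.
I_c = (π/8 − 8/(9π))·r⁴ = 0.109757 × 2.2⁴ = 2.57112 m⁴.
Centre of pressure: y_p = y_c + I_c/(y_c·A) = 3.89629 + 2.57112/(3.89629 × 7.60265) = 3.89629 + 0.0867973 = 3.98309 m along the plane.
Vertically, h_p = y_p·sinθ = 3.98309 × 0.669131 = 2.66521 m.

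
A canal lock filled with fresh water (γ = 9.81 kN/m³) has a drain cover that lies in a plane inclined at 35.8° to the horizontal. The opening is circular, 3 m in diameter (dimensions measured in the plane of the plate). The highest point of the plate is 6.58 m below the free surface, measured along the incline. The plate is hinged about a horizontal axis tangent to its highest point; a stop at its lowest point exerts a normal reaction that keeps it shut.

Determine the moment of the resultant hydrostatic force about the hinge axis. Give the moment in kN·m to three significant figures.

γ = 9.81 kN/m³.
Let θ = 35.8° be the plate's angle to the horizontal; measure y along the incline from where the plane meets the free surface. Vertical depth h = y·sinθ with sinθ = 0.584958.
The centroid is at the centre, 1.5 m below the top of the plate, so y_c = 6.58 + 1.5 = 8.08 m and h_c = 8.08 × 0.584958 = 4.72646 m.
A = π(1.5)² = 7.06858 m².
Resultant F = γ·h_c·A = 9.81 × 4.72646 × 7.06858 = 327.746 kN.
I_c = πr⁴/4 = π × 1.5⁴/4 = 3.97608 m⁴.
Centre of pressure: y_p = y_c + I_c/(y_c·A) = 8.08 + 3.97608/(8.08 × 7.06858) = 8.08 + 0.0696164 = 8.14962 m along the plane.
The resultant acts 1.5 + 0.0696164 = 1.56962 m (along the plate) below the hinge at the top edge, so the moment about the hinge is M = F × 1.56962 = 327.746 × 1.56962 = 514.437 kN·m.

M ≈ 514 kN·m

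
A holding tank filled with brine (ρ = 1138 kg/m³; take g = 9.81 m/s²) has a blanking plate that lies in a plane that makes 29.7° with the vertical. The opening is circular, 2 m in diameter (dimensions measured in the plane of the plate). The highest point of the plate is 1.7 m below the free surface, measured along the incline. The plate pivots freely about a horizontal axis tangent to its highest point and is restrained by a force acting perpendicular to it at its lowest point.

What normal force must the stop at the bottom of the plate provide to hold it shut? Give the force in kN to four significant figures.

P ≈ 44.94 kN

γ = ρg = 1138 × 9.81 / 1000 = 11.16378 kN/m³.
The plate makes 29.7° with the vertical, i.e. θ = 90° − 29.7° = 60.3° to the horizontal. Measuring y along the incline from the free-surface line, vertical depth h = y·sinθ with sinθ = 0.868632.
The centroid is at the centre, 1 m below the top of the plate, so y_c = 1.7 + 1 = 2.7 m and h_c = 2.7 × 0.868632 = 2.34531 m.
A = π(1)² = 3.14159 m².
Resultant F = γ·h_c·A = 11.16378 × 2.34531 × 3.14159 = 82.2548 kN.
I_c = πr⁴/4 = π × 1⁴/4 = 0.785398 m⁴.
Centre of pressure: y_p = y_c + I_c/(y_c·A) = 2.7 + 0.785398/(2.7 × 3.14159) = 2.7 + 0.0925927 = 2.79259 m along the plane.
The resultant acts 1 + 0.0925927 = 1.09259 m (along the plate) below the hinge at the top edge, so the moment about the hinge is M = F × 1.09259 = 82.2548 × 1.09259 = 89.8708 kN·m.
A normal force at the bottom, 2 m from the hinge, must supply this moment: P = 89.8708/2 = 44.9354 kN.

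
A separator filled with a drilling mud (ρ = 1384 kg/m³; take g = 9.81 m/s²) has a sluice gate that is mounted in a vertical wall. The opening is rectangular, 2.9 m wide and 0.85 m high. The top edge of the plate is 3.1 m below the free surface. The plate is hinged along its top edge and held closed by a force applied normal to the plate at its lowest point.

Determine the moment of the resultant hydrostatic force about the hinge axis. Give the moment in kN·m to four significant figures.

M ≈ 52.15 kN·m

γ = ρg = 1384 × 9.81 / 1000 = 13.57704 kN/m³.
The centroid lies 0.85/2 = 0.425 m below the top edge, so the centroid depth is h_c = 3.1 + 0.425 = 3.525 m.
A = 2.9 × 0.85 = 2.465 m².
Resultant F = γ·h_c·A = 13.57704 × 3.525 × 2.465 = 117.973 kN.
I_c = b·h³/12 = 2.9 × 0.85³/12 = 0.148414 m⁴.
Centre of pressure: y_p = y_c + I_c/(y_c·A) = 3.525 + 0.148414/(3.525 × 2.465) = 3.525 + 0.0170804 = 3.54208 m along the plane.
The resultant acts 0.425 + 0.0170804 = 0.44208 m (along the plate) below the hinge at the top edge, so the moment about the hinge is M = F × 0.44208 = 117.973 × 0.44208 = 52.1535 kN·m.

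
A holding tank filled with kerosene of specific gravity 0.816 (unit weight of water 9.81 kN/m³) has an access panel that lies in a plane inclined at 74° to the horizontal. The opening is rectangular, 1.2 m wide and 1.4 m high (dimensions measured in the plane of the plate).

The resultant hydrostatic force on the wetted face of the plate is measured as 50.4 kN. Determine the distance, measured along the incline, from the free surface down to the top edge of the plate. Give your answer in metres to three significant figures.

y_top ≈ 3.20 m

γ = 0.816 × 9.81 = 8.00496 kN/m³.
A = 1.2 × 1.4 = 1.68 m².
From F = γ·h_c·A, the centroid depth is h_c = 50.4/(8.00496 × 1.68) = 3.74768 m.
Let θ = 74° be the plate's angle to the horizontal; measure y along the incline from where the plane meets the free surface. Vertical depth h = y·sinθ with sinθ = 0.961262.
Along the incline, y_c = h_c/sinθ = 3.74768/0.961262 = 3.89871 m.
The centroid lies 1.4/2 = 0.7 m below the top edge, so the top edge sits at y_top = 3.89871 − 0.7 = 3.19871 m along the incline.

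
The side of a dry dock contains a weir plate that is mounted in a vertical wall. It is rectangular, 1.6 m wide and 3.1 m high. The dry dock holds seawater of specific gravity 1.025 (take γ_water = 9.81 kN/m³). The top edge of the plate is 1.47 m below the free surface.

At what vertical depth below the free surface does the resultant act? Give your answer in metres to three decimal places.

h_p = 3.285 m

γ = 1.025 × 9.81 = 10.05525 kN/m³.
The centroid lies 3.1/2 = 1.55 m below the top edge, so the centroid depth is h_c = 1.47 + 1.55 = 3.02 m.
A = 1.6 × 3.1 = 4.96 m².
Resultant F = γ·h_c·A = 10.05525 × 3.02 × 4.96 = 150.62 kN.
I_c = b·h³/12 = 1.6 × 3.1³/12 = 3.97213 m⁴.
Centre of pressure: y_p = y_c + I_c/(y_c·A) = 3.02 + 3.97213/(3.02 × 4.96) = 3.02 + 0.265176 = 3.28518 m along the plane.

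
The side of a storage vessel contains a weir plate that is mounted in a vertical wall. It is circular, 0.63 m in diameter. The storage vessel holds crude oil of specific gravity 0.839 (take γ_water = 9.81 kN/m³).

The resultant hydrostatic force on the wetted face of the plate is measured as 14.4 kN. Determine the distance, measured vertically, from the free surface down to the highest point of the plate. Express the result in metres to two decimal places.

γ = 0.839 × 9.81 = 8.23059 kN/m³.
A = π(0.315)² = 0.311725 m².
From F = γ·h_c·A, the centroid depth is h_c = 14.4/(8.23059 × 0.311725) = 5.61255 m.
The centroid is at the centre, 0.315 m below the top of the plate, so the highest point sits at h_top = 5.61255 − 0.315 = 5.29755 m below the surface.

d_top ≈ 5.30 m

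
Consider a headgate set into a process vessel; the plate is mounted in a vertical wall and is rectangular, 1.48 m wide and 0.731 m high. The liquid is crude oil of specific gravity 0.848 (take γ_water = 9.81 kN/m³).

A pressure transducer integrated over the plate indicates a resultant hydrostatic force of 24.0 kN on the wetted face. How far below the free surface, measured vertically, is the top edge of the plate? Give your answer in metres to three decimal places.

γ = 0.848 × 9.81 = 8.31888 kN/m³.
A = 1.48 × 0.731 = 1.08188 m².
From F = γ·h_c·A, the centroid depth is h_c = 24.0/(8.31888 × 1.08188) = 2.66666 m.
The centroid lies 0.731/2 = 0.3655 m below the top edge, so the top edge sits at h_top = 2.66666 − 0.3655 = 2.30116 m below the surface.

d_top ≈ 2.301 m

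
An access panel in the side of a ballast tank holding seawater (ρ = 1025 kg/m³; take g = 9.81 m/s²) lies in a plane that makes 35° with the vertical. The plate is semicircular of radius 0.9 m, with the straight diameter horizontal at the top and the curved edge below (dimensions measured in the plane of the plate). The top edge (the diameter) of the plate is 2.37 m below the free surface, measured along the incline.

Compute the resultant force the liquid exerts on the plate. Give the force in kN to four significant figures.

γ = ρg = 1025 × 9.81 / 1000 = 10.05525 kN/m³.
The plate makes 35° with the vertical, i.e. θ = 90° − 35° = 55° to the horizontal. Measuring y along the incline from the free-surface line, vertical depth h = y·sinθ with sinθ = 0.819152.
The centroid of a semicircle lies 4r/(3π) = 0.381972 m from the diameter, here below the top edge, so y_c = 2.37 + 0.381972 = 2.75197 m and h_c = 2.75197 × 0.819152 = 2.25428 m.
A = πr²/2 = π × 0.9²/2 = 1.27235 m².
Resultant F = γ·h_c·A = 10.05525 × 2.25428 × 1.27235 = 28.8408 kN.

F ≈ 28.84 kN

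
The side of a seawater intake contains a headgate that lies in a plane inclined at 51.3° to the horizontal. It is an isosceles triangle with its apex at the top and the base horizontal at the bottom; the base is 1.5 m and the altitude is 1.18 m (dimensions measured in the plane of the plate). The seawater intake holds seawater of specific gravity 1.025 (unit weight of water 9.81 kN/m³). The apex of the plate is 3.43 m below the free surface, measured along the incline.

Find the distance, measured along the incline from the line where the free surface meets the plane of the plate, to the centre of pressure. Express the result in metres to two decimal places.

γ = 1.025 × 9.81 = 10.05525 kN/m³.
Let θ = 51.3° be the plate's angle to the horizontal; measure y along the incline from where the plane meets the free surface. Vertical depth h = y·sinθ with sinθ = 0.780430.
With the apex up, the centroid sits 2h/3 = 2 × 1.18/3 = 0.786667 m below the apex, so y_c = 3.43 + 0.786667 = 4.21667 m and h_c = 4.21667 × 0.780430 = 3.29082 m.
A = ½ × 1.5 × 1.18 = 0.885 m².
Resultant F = γ·h_c·A = 10.05525 × 3.29082 × 0.885 = 29.2847 kN.
I_c = b·h³/36 = 1.5 × 1.18³/36 = 0.0684597 m⁴.
Centre of pressure: y_p = y_c + I_c/(y_c·A) = 4.21667 + 0.0684597/(4.21667 × 0.885) = 4.21667 + 0.0183452 = 4.23502 m along the plane.

y_p = 4.24 m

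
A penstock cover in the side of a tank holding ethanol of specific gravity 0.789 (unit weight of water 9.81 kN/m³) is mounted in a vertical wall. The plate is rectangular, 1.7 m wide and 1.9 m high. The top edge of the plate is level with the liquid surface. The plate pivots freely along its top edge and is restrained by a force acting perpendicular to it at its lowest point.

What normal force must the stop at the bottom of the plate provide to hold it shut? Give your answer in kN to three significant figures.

γ = 0.789 × 9.81 = 7.74009 kN/m³.
The centroid lies 1.9/2 = 0.95 m below the top edge, so the centroid depth is h_c = 0.95 m.
A = 1.7 × 1.9 = 3.23 m².
Resultant F = γ·h_c·A = 7.74009 × 0.95 × 3.23 = 23.7505 kN.
I_c = b·h³/12 = 1.7 × 1.9³/12 = 0.971692 m⁴.
Centre of pressure: y_p = y_c + I_c/(y_c·A) = 0.95 + 0.971692/(0.95 × 3.23) = 0.95 + 0.316667 = 1.26667 m along the plane.
The resultant acts 0.95 + 0.316667 = 1.26667 m (along the plate) below the hinge at the top edge, so the moment about the hinge is M = F × 1.26667 = 23.7505 × 1.26667 = 30.084 kN·m.
A normal force at the bottom, 1.9 m from the hinge, must supply this moment: P = 30.084/1.9 = 15.8337 kN.

P ≈ 15.8 kN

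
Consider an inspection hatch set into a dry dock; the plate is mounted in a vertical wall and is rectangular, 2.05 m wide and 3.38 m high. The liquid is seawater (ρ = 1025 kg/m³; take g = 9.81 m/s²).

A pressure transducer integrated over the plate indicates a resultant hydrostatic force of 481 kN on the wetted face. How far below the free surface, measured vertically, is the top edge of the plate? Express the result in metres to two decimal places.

γ = ρg = 1025 × 9.81 / 1000 = 10.05525 kN/m³.
A = 2.05 × 3.38 = 6.929 m².
From F = γ·h_c·A, the centroid depth is h_c = 481/(10.05525 × 6.929) = 6.9037 m.
The centroid lies 3.38/2 = 1.69 m below the top edge, so the top edge sits at h_top = 6.9037 − 1.69 = 5.2137 m below the surface.

d_top ≈ 5.21 m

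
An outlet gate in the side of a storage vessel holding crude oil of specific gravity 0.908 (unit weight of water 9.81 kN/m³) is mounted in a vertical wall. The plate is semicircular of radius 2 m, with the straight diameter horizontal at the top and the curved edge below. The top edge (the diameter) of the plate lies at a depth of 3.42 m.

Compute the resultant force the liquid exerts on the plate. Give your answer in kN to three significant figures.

γ = 0.908 × 9.81 = 8.90748 kN/m³.
The centroid of a semicircle lies 4r/(3π) = 0.848826 m from the diameter, here below the top edge, so the centroid depth is h_c = 3.42 + 0.848826 = 4.26883 m.
A = πr²/2 = π × 2²/2 = 6.28319 m².
Resultant F = γ·h_c·A = 8.90748 × 4.26883 × 6.28319 = 238.915 kN.

F ≈ 239 kN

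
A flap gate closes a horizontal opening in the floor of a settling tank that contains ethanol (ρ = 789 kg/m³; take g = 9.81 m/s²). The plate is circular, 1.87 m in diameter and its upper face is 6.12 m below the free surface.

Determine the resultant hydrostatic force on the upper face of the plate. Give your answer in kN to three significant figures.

γ = ρg = 789 × 9.81 / 1000 = 7.74009 kN/m³.
The plate is horizontal, so pressure is uniform at p = γ·h = 7.74009 × 6.12 = 47.3694 kN/m².
A = π(0.935)² = 2.74646 m².
F = p·A = 47.3694 × 2.74646 = 130.098 kN.

F ≈ 130 kN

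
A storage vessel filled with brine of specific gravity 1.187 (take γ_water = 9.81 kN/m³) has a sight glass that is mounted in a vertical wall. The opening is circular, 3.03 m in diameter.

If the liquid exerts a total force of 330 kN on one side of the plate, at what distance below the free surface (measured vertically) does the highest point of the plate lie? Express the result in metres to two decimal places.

γ = 1.187 × 9.81 = 11.64447 kN/m³.
A = π(1.515)² = 7.21066 m².
From F = γ·h_c·A, the centroid depth is h_c = 330/(11.64447 × 7.21066) = 3.93024 m.
The centroid is at the centre, 1.515 m below the top of the plate, so the highest point sits at h_top = 3.93024 − 1.515 = 2.41524 m below the surface.

d_top ≈ 2.42 m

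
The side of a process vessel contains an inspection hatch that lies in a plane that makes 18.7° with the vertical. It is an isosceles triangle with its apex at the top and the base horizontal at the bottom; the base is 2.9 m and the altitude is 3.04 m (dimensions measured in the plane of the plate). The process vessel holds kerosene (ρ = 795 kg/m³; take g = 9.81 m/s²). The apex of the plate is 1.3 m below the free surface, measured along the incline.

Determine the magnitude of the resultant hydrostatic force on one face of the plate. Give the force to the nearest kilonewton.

γ = ρg = 795 × 9.81 / 1000 = 7.79895 kN/m³.
The plate makes 18.7° with the vertical, i.e. θ = 90° − 18.7° = 71.3° to the horizontal. Measuring y along the incline from the free-surface line, vertical depth h = y·sinθ with sinθ = 0.947210.
With the apex up, the centroid sits 2h/3 = 2 × 3.04/3 = 2.02667 m below the apex, so y_c = 1.3 + 2.02667 = 3.32667 m and h_c = 3.32667 × 0.947210 = 3.15106 m.
A = ½ × 2.9 × 3.04 = 4.408 m².
Resultant F = γ·h_c·A = 7.79895 × 3.15106 × 4.408 = 108.326 kN.

F ≈ 108 kN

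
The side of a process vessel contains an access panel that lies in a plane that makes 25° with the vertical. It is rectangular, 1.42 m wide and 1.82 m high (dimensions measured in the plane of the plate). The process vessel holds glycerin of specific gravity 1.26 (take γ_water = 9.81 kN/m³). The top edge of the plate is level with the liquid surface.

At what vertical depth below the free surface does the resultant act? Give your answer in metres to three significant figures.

h_p = 1.10 m

γ = 1.26 × 9.81 = 12.3606 kN/m³.
The plate makes 25° with the vertical, i.e. θ = 90° − 25° = 65° to the horizontal. Measuring y along the incline from the free-surface line, vertical depth h = y·sinθ with sinθ = 0.906308.
The centroid lies 1.82/2 = 0.91 m below the top edge, so y_c = 0.91 m and h_c = 0.91 × 0.906308 = 0.82474 m.
A = 1.42 × 1.82 = 2.5844 m².
Resultant F = γ·h_c·A = 12.3606 × 0.82474 × 2.5844 = 26.3461 kN.
I_c = b·h³/12 = 1.42 × 1.82³/12 = 0.713381 m⁴.
Centre of pressure: y_p = y_c + I_c/(y_c·A) = 0.91 + 0.713381/(0.91 × 2.5844) = 0.91 + 0.303334 = 1.21333 m along the plane.
Vertically, h_p = y_p·sinθ = 1.21333 × 0.906308 = 1.09965 m.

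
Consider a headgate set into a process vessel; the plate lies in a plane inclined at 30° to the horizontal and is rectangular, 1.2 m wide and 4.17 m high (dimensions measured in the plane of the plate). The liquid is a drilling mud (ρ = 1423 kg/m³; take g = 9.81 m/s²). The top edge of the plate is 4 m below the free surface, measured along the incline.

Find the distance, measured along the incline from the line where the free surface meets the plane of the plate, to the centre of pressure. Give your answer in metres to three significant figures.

y_p = 6.32 m

γ = ρg = 1423 × 9.81 / 1000 = 13.95963 kN/m³.
Let θ = 30° be the plate's angle to the horizontal; measure y along the incline from where the plane meets the free surface. Vertical depth h = y·sinθ with sinθ = 0.500000.
The centroid lies 4.17/2 = 2.085 m below the top edge, so y_c = 4 + 2.085 = 6.085 m and h_c = 6.085 × 0.500000 = 3.0425 m.
A = 1.2 × 4.17 = 5.004 m².
Resultant F = γ·h_c·A = 13.95963 × 3.0425 × 5.004 = 212.531 kN.
I_c = b·h³/12 = 1.2 × 4.17³/12 = 7.25117 m⁴.
Centre of pressure: y_p = y_c + I_c/(y_c·A) = 6.085 + 7.25117/(6.085 × 5.004) = 6.085 + 0.238139 = 6.32314 m along the plane.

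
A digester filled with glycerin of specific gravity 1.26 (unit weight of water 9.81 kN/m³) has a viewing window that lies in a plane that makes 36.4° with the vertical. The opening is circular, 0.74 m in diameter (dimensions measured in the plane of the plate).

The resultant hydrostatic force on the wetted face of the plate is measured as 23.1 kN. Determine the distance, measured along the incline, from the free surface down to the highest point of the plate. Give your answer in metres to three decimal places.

γ = 1.26 × 9.81 = 12.3606 kN/m³.
A = π(0.37)² = 0.430084 m².
From F = γ·h_c·A, the centroid depth is h_c = 23.1/(12.3606 × 0.430084) = 4.34529 m.
The plate makes 36.4° with the vertical, i.e. θ = 90° − 36.4° = 53.6° to the horizontal. Measuring y along the incline from the free-surface line, vertical depth h = y·sinθ with sinθ = 0.804894.
Along the incline, y_c = h_c/sinθ = 4.34529/0.804894 = 5.39859 m.
The centroid is at the centre, 0.37 m below the top of the plate, so the highest point sits at y_top = 5.39859 − 0.37 = 5.02859 m along the incline.

y_top ≈ 5.029 m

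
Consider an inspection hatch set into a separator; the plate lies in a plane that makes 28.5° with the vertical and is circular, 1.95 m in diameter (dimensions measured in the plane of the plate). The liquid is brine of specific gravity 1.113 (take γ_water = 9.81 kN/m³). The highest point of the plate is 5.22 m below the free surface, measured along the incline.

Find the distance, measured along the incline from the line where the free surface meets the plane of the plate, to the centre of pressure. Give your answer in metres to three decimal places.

y_p = 6.233 m

γ = 1.113 × 9.81 = 10.91853 kN/m³.
The plate makes 28.5° with the vertical, i.e. θ = 90° − 28.5° = 61.5° to the horizontal. Measuring y along the incline from the free-surface line, vertical depth h = y·sinθ with sinθ = 0.878817.
The centroid is at the centre, 0.975 m below the top of the plate, so y_c = 5.22 + 0.975 = 6.195 m and h_c = 6.195 × 0.878817 = 5.44427 m.
A = π(0.975)² = 2.98648 m².
Resultant F = γ·h_c·A = 10.91853 × 5.44427 × 2.98648 = 177.527 kN.
I_c = πr⁴/4 = π × 0.975⁴/4 = 0.709755 m⁴.
Centre of pressure: y_p = y_c + I_c/(y_c·A) = 6.195 + 0.709755/(6.195 × 2.98648) = 6.195 + 0.0383626 = 6.23336 m along the plane.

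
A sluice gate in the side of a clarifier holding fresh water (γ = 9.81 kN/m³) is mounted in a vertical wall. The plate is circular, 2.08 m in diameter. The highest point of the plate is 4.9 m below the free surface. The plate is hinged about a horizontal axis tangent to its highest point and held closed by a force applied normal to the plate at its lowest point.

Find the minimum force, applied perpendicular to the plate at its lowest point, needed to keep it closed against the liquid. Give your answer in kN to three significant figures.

P ≈ 103 kN

γ = 9.81 kN/m³.
The centroid is at the centre, 1.04 m below the top of the plate, so the centroid depth is h_c = 4.9 + 1.04 = 5.94 m.
A = π(1.04)² = 3.39795 m².
Resultant F = γ·h_c·A = 9.81 × 5.94 × 3.39795 = 198.003 kN.
I_c = πr⁴/4 = π × 1.04⁴/4 = 0.918805 m⁴.
Centre of pressure: y_p = y_c + I_c/(y_c·A) = 5.94 + 0.918805/(5.94 × 3.39795) = 5.94 + 0.0455219 = 5.98552 m along the plane.
The resultant acts 1.04 + 0.0455219 = 1.08552 m (along the plate) below the hinge at the top edge, so the moment about the hinge is M = F × 1.08552 = 198.003 × 1.08552 = 214.936 kN·m.
A normal force at the bottom, 2.08 m from the hinge, must supply this moment: P = 214.936/2.08 = 103.335 kN.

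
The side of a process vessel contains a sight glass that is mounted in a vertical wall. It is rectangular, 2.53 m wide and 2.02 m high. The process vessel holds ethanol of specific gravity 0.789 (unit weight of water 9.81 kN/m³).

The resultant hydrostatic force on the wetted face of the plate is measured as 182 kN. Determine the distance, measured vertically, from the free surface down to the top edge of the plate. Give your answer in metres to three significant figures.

γ = 0.789 × 9.81 = 7.74009 kN/m³.
A = 2.53 × 2.02 = 5.1106 m².
From F = γ·h_c·A, the centroid depth is h_c = 182/(7.74009 × 5.1106) = 4.60101 m.
The centroid lies 2.02/2 = 1.01 m below the top edge, so the top edge sits at h_top = 4.60101 − 1.01 = 3.59101 m below the surface.

d_top ≈ 3.59 m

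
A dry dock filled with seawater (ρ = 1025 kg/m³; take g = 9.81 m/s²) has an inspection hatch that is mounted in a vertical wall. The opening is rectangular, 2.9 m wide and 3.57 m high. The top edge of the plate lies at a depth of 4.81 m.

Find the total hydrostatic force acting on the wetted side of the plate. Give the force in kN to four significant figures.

F ≈ 686.6 kN

γ = ρg = 1025 × 9.81 / 1000 = 10.05525 kN/m³.
The centroid lies 3.57/2 = 1.785 m below the top edge, so the centroid depth is h_c = 4.81 + 1.785 = 6.595 m.
A = 2.9 × 3.57 = 10.353 m².
Resultant F = γ·h_c·A = 10.05525 × 6.595 × 10.353 = 686.553 kN.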